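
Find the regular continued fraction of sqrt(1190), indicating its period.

[34; (2, 68)]

Write x_i = (sqrt(1190) + m_i)/d_i with (m_0, d_0) = (0, 1). a_0 = floor(sqrt(1190)) = 34, since 34^2 = 1156 <= 1190 < 1225 = 35^2.
Iterate m_{i+1} = d_i*a_i - m_i, d_{i+1} = (1190 - m_{i+1}^2)/d_i, a_{i+1} = floor((a_0 + m_{i+1})/d_{i+1}):
  m_1 = 1*34 - 0 = 34, d_1 = (1190 - 34^2)/1 = 34/1 = 34, a_1 = floor((34 + 34)/34) = 2.
  m_2 = 34*2 - 34 = 34, d_2 = (1190 - 34^2)/34 = 34/34 = 1, a_2 = floor((34 + 34)/1) = 68.
  m_3 = 1*68 - 34 = 34, d_3 = (1190 - 34^2)/1 = 34/1 = 34: (m_3, d_3) = (m_1, d_1) = (34, 34), so from here the quotients repeat a_1, a_2; the period length is 2.
Hence the expansion of sqrt(1190) is a_0 = 34 followed by the repeating block 2, 68 (period 2).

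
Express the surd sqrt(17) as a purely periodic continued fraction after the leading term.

[4; (8)]

Write x_i = (sqrt(17) + m_i)/d_i with (m_0, d_0) = (0, 1). a_0 = floor(sqrt(17)) = 4, since 4^2 = 16 <= 17 < 25 = 5^2.
Iterate m_{i+1} = d_i*a_i - m_i, d_{i+1} = (17 - m_{i+1}^2)/d_i, a_{i+1} = floor((a_0 + m_{i+1})/d_{i+1}):
  m_1 = 1*4 - 0 = 4, d_1 = (17 - 4^2)/1 = 1/1 = 1, a_1 = floor((4 + 4)/1) = 8.
  m_2 = 1*8 - 4 = 4, d_2 = (17 - 4^2)/1 = 1/1 = 1: (m_2, d_2) = (m_1, d_1) = (4, 1), so from here the quotient a_1 repeats; the period length is 1.
Hence the expansion of sqrt(17) is a_0 = 4 followed by the repeating block 8 (period 1).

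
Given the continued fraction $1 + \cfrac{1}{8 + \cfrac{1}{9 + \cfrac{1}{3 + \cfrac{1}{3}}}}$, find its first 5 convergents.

Using the convergent recurrence p_i = a_i*p_{i-1} + p_{i-2}, q_i = a_i*q_{i-1} + q_{i-2} with p_{-2}=0, p_{-1}=1, q_{-2}=1, q_{-1}=0:
  i=0: a_0=1, p_0 = 1*1 + 0 = 1, q_0 = 1*0 + 1 = 1.
  i=1: a_1=8, p_1 = 8*1 + 1 = 9, q_1 = 8*1 + 0 = 8.
  i=2: a_2=9, p_2 = 9*9 + 1 = 82, q_2 = 9*8 + 1 = 73.
  i=3: a_3=3, p_3 = 3*82 + 9 = 255, q_3 = 3*73 + 8 = 227.
  i=4: a_4=3, p_4 = 3*255 + 82 = 847, q_4 = 3*227 + 73 = 754.

1/1, 9/8, 82/73, 255/227, 847/754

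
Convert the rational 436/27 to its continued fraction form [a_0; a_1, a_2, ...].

[16; 6, 1, 3]

Run the Euclidean algorithm on 436 and 27; the successive quotients are the partial quotients a_0, a_1, ... (each step inverts the fractional part left over by the previous one):
  436 = 16*27 + 4, so a_0 = 16.
  27 = 6*4 + 3, so a_1 = 6.
  4 = 1*3 + 1, so a_2 = 1.
  3 = 3*1 + 0, so a_3 = 3.
The remainder reaches 0 after 4 divisions, so the expansion has 4 partial quotients, read off in order.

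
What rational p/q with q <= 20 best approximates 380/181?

Expand x = 380/181 as a continued fraction with the Euclidean algorithm:
  380 = 2*181 + 18, so a_0 = 2.
  181 = 10*18 + 1, so a_1 = 10.
  18 = 18*1 + 0, so a_2 = 18.
so x = [2; 10, 18].
Convergents (p_i = a_i*p_{i-1} + p_{i-2}, q_i = a_i*q_{i-1} + q_{i-2} with p_{-2}=0, p_{-1}=1, q_{-2}=1, q_{-1}=0), until the denominator exceeds 20:
  i=0: a_0=2, p_0 = 2*1 + 0 = 2, q_0 = 2*0 + 1 = 1.
  i=1: a_1=10, p_1 = 10*2 + 1 = 21, q_1 = 10*1 + 0 = 10.
  i=2: a_2=18, p_2 = 18*21 + 2 = 380, q_2 = 18*10 + 1 = 181.
q_2 = 181 > 20, so the last convergent with denominator <= 20 is p_1/q_1 = 21/10.
The closest fraction with denominator <= 20 is either p_1/q_1 or the intermediate fraction (k*p_1 + p_0)/(k*q_1 + q_0) with the largest k >= 1 whose denominator stays <= 20; these approach x as k grows, and every other convergent or intermediate fraction in range is farther away.
Largest k: floor((20 - q_0)/q_1) = floor((20 - 1)/10) = 1.
That gives (1*21 + 2)/(1*10 + 1) = 23/11.
Compare the errors: |x - 21/10| = |380*10 - 21*181|/(181*10) = 1/1810, and |x - 23/11| = |380*11 - 23*181|/(181*11) = 17/1991.
Cross-multiplying, 1*1991 = 1991 < 30770 = 17*1810, so 1/1810 is smaller: the convergent 21/10 is closer to x than 23/11.

21/10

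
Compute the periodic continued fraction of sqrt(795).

Write x_i = (sqrt(795) + m_i)/d_i with (m_0, d_0) = (0, 1). a_0 = floor(sqrt(795)) = 28, since 28^2 = 784 <= 795 < 841 = 29^2.
Iterate m_{i+1} = d_i*a_i - m_i, d_{i+1} = (795 - m_{i+1}^2)/d_i, a_{i+1} = floor((a_0 + m_{i+1})/d_{i+1}):
  m_1 = 1*28 - 0 = 28, d_1 = (795 - 28^2)/1 = 11/1 = 11, a_1 = floor((28 + 28)/11) = 5.
  m_2 = 11*5 - 28 = 27, d_2 = (795 - 27^2)/11 = 66/11 = 6, a_2 = floor((28 + 27)/6) = 9.
  m_3 = 6*9 - 27 = 27, d_3 = (795 - 27^2)/6 = 66/6 = 11, a_3 = floor((28 + 27)/11) = 5.
  m_4 = 11*5 - 27 = 28, d_4 = (795 - 28^2)/11 = 11/11 = 1, a_4 = floor((28 + 28)/1) = 56.
  m_5 = 1*56 - 28 = 28, d_5 = (795 - 28^2)/1 = 11/1 = 11: (m_5, d_5) = (m_1, d_1) = (28, 11), so from here the quotients repeat a_1, ..., a_4; the period length is 4.
Hence the expansion of sqrt(795) is a_0 = 28 followed by the repeating block 5, 9, 5, 56 (period 4).

[28; (5, 9, 5, 56)]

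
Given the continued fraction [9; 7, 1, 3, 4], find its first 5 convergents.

9/1, 64/7, 73/8, 283/31, 1205/132

Using the convergent recurrence p_i = a_i*p_{i-1} + p_{i-2}, q_i = a_i*q_{i-1} + q_{i-2} with p_{-2}=0, p_{-1}=1, q_{-2}=1, q_{-1}=0:
  i=0: a_0=9, p_0 = 9*1 + 0 = 9, q_0 = 9*0 + 1 = 1.
  i=1: a_1=7, p_1 = 7*9 + 1 = 64, q_1 = 7*1 + 0 = 7.
  i=2: a_2=1, p_2 = 1*64 + 9 = 73, q_2 = 1*7 + 1 = 8.
  i=3: a_3=3, p_3 = 3*73 + 64 = 283, q_3 = 3*8 + 7 = 31.
  i=4: a_4=4, p_4 = 4*283 + 73 = 1205, q_4 = 4*31 + 8 = 132.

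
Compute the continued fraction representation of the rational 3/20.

Run the Euclidean algorithm on 3 and 20; the successive quotients are the partial quotients a_0, a_1, ... (each step inverts the fractional part left over by the previous one):
  3 = 0*20 + 3, so a_0 = 0.
  20 = 6*3 + 2, so a_1 = 6.
  3 = 1*2 + 1, so a_2 = 1.
  2 = 2*1 + 0, so a_3 = 2.
The remainder reaches 0 after 4 divisions, so the expansion has 4 partial quotients, read off in order.

[0; 6, 1, 2]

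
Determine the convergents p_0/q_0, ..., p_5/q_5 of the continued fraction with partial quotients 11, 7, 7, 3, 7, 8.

11/1, 78/7, 557/50, 1749/157, 12800/1149, 104149/9349

Using the convergent recurrence p_i = a_i*p_{i-1} + p_{i-2}, q_i = a_i*q_{i-1} + q_{i-2} with p_{-2}=0, p_{-1}=1, q_{-2}=1, q_{-1}=0:
  i=0: a_0=11, p_0 = 11*1 + 0 = 11, q_0 = 11*0 + 1 = 1.
  i=1: a_1=7, p_1 = 7*11 + 1 = 78, q_1 = 7*1 + 0 = 7.
  i=2: a_2=7, p_2 = 7*78 + 11 = 557, q_2 = 7*7 + 1 = 50.
  i=3: a_3=3, p_3 = 3*557 + 78 = 1749, q_3 = 3*50 + 7 = 157.
  i=4: a_4=7, p_4 = 7*1749 + 557 = 12800, q_4 = 7*157 + 50 = 1149.
  i=5: a_5=8, p_5 = 8*12800 + 1749 = 104149, q_5 = 8*1149 + 157 = 9349.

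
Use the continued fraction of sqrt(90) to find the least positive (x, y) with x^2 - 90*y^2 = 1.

(x, y) = (19, 2)

First expand sqrt(90) as a continued fraction. With x_i = (sqrt(90) + m_i)/d_i and (m_0, d_0) = (0, 1): a_0 = floor(sqrt(90)) = 9, since 9^2 = 81 <= 90 < 100 = 10^2.
Iterate m_{i+1} = d_i*a_i - m_i, d_{i+1} = (90 - m_{i+1}^2)/d_i, a_{i+1} = floor((a_0 + m_{i+1})/d_{i+1}):
  m_1 = 1*9 - 0 = 9, d_1 = (90 - 9^2)/1 = 9/1 = 9, a_1 = floor((9 + 9)/9) = 2.
  m_2 = 9*2 - 9 = 9, d_2 = (90 - 9^2)/9 = 9/9 = 1, a_2 = floor((9 + 9)/1) = 18.
  m_3 = 1*18 - 9 = 9, d_3 = (90 - 9^2)/1 = 9/1 = 9: (m_3, d_3) = (m_1, d_1) = (9, 9), so from here the quotients repeat a_1, a_2; the period length is 2.
So sqrt(90) = [9; (2, 18)] with period length k = 2.
k is even, so the fundamental solution of x^2 - 90y^2 = 1 is (p_{k-1}, q_{k-1}) = (p_1, q_1); compute convergents through index 1.
Convergents (p_i = a_i*p_{i-1} + p_{i-2}, q_i = a_i*q_{i-1} + q_{i-2} with p_{-2}=0, p_{-1}=1, q_{-2}=1, q_{-1}=0):
  i=0: a_0=9, p_0 = 9*1 + 0 = 9, q_0 = 9*0 + 1 = 1.
  i=1: a_1=2, p_1 = 2*9 + 1 = 19, q_1 = 2*1 + 0 = 2.
Check: 19^2 - 90*2^2 = 361 - 360 = 1, so (x, y) = (19, 2) solves the equation, and by the theorem it is the least positive solution.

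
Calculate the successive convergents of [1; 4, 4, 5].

1/1, 5/4, 21/17, 110/89

Using the convergent recurrence p_i = a_i*p_{i-1} + p_{i-2}, q_i = a_i*q_{i-1} + q_{i-2} with p_{-2}=0, p_{-1}=1, q_{-2}=1, q_{-1}=0:
  i=0: a_0=1, p_0 = 1*1 + 0 = 1, q_0 = 1*0 + 1 = 1.
  i=1: a_1=4, p_1 = 4*1 + 1 = 5, q_1 = 4*1 + 0 = 4.
  i=2: a_2=4, p_2 = 4*5 + 1 = 21, q_2 = 4*4 + 1 = 17.
  i=3: a_3=5, p_3 = 5*21 + 5 = 110, q_3 = 5*17 + 4 = 89.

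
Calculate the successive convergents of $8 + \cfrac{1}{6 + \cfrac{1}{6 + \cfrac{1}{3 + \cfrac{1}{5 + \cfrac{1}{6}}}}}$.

Using the convergent recurrence p_i = a_i*p_{i-1} + p_{i-2}, q_i = a_i*q_{i-1} + q_{i-2} with p_{-2}=0, p_{-1}=1, q_{-2}=1, q_{-1}=0:
  i=0: a_0=8, p_0 = 8*1 + 0 = 8, q_0 = 8*0 + 1 = 1.
  i=1: a_1=6, p_1 = 6*8 + 1 = 49, q_1 = 6*1 + 0 = 6.
  i=2: a_2=6, p_2 = 6*49 + 8 = 302, q_2 = 6*6 + 1 = 37.
  i=3: a_3=3, p_3 = 3*302 + 49 = 955, q_3 = 3*37 + 6 = 117.
  i=4: a_4=5, p_4 = 5*955 + 302 = 5077, q_4 = 5*117 + 37 = 622.
  i=5: a_5=6, p_5 = 6*5077 + 955 = 31417, q_5 = 6*622 + 117 = 3849.

8/1, 49/6, 302/37, 955/117, 5077/622, 31417/3849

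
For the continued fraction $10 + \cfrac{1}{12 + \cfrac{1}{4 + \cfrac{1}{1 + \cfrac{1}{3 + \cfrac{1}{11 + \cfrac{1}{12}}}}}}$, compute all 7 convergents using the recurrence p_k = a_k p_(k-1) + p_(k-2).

Using the convergent recurrence p_i = a_i*p_{i-1} + p_{i-2}, q_i = a_i*q_{i-1} + q_{i-2} with p_{-2}=0, p_{-1}=1, q_{-2}=1, q_{-1}=0:
  i=0: a_0=10, p_0 = 10*1 + 0 = 10, q_0 = 10*0 + 1 = 1.
  i=1: a_1=12, p_1 = 12*10 + 1 = 121, q_1 = 12*1 + 0 = 12.
  i=2: a_2=4, p_2 = 4*121 + 10 = 494, q_2 = 4*12 + 1 = 49.
  i=3: a_3=1, p_3 = 1*494 + 121 = 615, q_3 = 1*49 + 12 = 61.
  i=4: a_4=3, p_4 = 3*615 + 494 = 2339, q_4 = 3*61 + 49 = 232.
  i=5: a_5=11, p_5 = 11*2339 + 615 = 26344, q_5 = 11*232 + 61 = 2613.
  i=6: a_6=12, p_6 = 12*26344 + 2339 = 318467, q_6 = 12*2613 + 232 = 31588.

10/1, 121/12, 494/49, 615/61, 2339/232, 26344/2613, 318467/31588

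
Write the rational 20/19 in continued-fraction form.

[1; 19]

Run the Euclidean algorithm on 20 and 19; the successive quotients are the partial quotients a_0, a_1, ... (each step inverts the fractional part left over by the previous one):
  20 = 1*19 + 1, so a_0 = 1.
  19 = 19*1 + 0, so a_1 = 19.
The remainder reaches 0 after 2 divisions, so the expansion has 2 partial quotients, read off in order.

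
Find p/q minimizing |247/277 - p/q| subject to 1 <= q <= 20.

8/9

Expand x = 247/277 as a continued fraction with the Euclidean algorithm:
  247 = 0*277 + 247, so a_0 = 0.
  277 = 1*247 + 30, so a_1 = 1.
  247 = 8*30 + 7, so a_2 = 8.
  30 = 4*7 + 2, so a_3 = 4.
  7 = 3*2 + 1, so a_4 = 3.
  2 = 2*1 + 0, so a_5 = 2.
so x = [0; 1, 8, 4, 3, 2].
Convergents (p_i = a_i*p_{i-1} + p_{i-2}, q_i = a_i*q_{i-1} + q_{i-2} with p_{-2}=0, p_{-1}=1, q_{-2}=1, q_{-1}=0), until the denominator exceeds 20:
  i=0: a_0=0, p_0 = 0*1 + 0 = 0, q_0 = 0*0 + 1 = 1.
  i=1: a_1=1, p_1 = 1*0 + 1 = 1, q_1 = 1*1 + 0 = 1.
  i=2: a_2=8, p_2 = 8*1 + 0 = 8, q_2 = 8*1 + 1 = 9.
  i=3: a_3=4, p_3 = 4*8 + 1 = 33, q_3 = 4*9 + 1 = 37.
q_3 = 37 > 20, so the last convergent with denominator <= 20 is p_2/q_2 = 8/9.
The closest fraction with denominator <= 20 is either p_2/q_2 or the intermediate fraction (k*p_2 + p_1)/(k*q_2 + q_1) with the largest k >= 1 whose denominator stays <= 20; these approach x as k grows, and every other convergent or intermediate fraction in range is farther away.
Largest k: floor((20 - q_1)/q_2) = floor((20 - 1)/9) = 2.
That gives (2*8 + 1)/(2*9 + 1) = 17/19.
Compare the errors: |x - 8/9| = |247*9 - 8*277|/(277*9) = 7/2493, and |x - 17/19| = |247*19 - 17*277|/(277*19) = 16/5263.
Cross-multiplying, 7*5263 = 36841 < 39888 = 16*2493, so 7/2493 is smaller: the convergent 8/9 is closer to x than 17/19.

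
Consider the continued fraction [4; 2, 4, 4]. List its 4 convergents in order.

4/1, 9/2, 40/9, 169/38

Using the convergent recurrence p_i = a_i*p_{i-1} + p_{i-2}, q_i = a_i*q_{i-1} + q_{i-2} with p_{-2}=0, p_{-1}=1, q_{-2}=1, q_{-1}=0:
  i=0: a_0=4, p_0 = 4*1 + 0 = 4, q_0 = 4*0 + 1 = 1.
  i=1: a_1=2, p_1 = 2*4 + 1 = 9, q_1 = 2*1 + 0 = 2.
  i=2: a_2=4, p_2 = 4*9 + 4 = 40, q_2 = 4*2 + 1 = 9.
  i=3: a_3=4, p_3 = 4*40 + 9 = 169, q_3 = 4*9 + 2 = 38.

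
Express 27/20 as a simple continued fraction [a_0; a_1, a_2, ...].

Run the Euclidean algorithm on 27 and 20; the successive quotients are the partial quotients a_0, a_1, ... (each step inverts the fractional part left over by the previous one):
  27 = 1*20 + 7, so a_0 = 1.
  20 = 2*7 + 6, so a_1 = 2.
  7 = 1*6 + 1, so a_2 = 1.
  6 = 6*1 + 0, so a_3 = 6.
The remainder reaches 0 after 4 divisions, so the expansion has 4 partial quotients, read off in order.

[1; 2, 1, 6]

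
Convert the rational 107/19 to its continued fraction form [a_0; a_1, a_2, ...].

[5; 1, 1, 1, 2, 2]

Run the Euclidean algorithm on 107 and 19; the successive quotients are the partial quotients a_0, a_1, ... (each step inverts the fractional part left over by the previous one):
  107 = 5*19 + 12, so a_0 = 5.
  19 = 1*12 + 7, so a_1 = 1.
  12 = 1*7 + 5, so a_2 = 1.
  7 = 1*5 + 2, so a_3 = 1.
  5 = 2*2 + 1, so a_4 = 2.
  2 = 2*1 + 0, so a_5 = 2.
The remainder reaches 0 after 6 divisions, so the expansion has 6 partial quotients, read off in order.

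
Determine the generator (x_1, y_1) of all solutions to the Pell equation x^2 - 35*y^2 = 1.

First expand sqrt(35) as a continued fraction. With x_i = (sqrt(35) + m_i)/d_i and (m_0, d_0) = (0, 1): a_0 = floor(sqrt(35)) = 5, since 5^2 = 25 <= 35 < 36 = 6^2.
Iterate m_{i+1} = d_i*a_i - m_i, d_{i+1} = (35 - m_{i+1}^2)/d_i, a_{i+1} = floor((a_0 + m_{i+1})/d_{i+1}):
  m_1 = 1*5 - 0 = 5, d_1 = (35 - 5^2)/1 = 10/1 = 10, a_1 = floor((5 + 5)/10) = 1.
  m_2 = 10*1 - 5 = 5, d_2 = (35 - 5^2)/10 = 10/10 = 1, a_2 = floor((5 + 5)/1) = 10.
  m_3 = 1*10 - 5 = 5, d_3 = (35 - 5^2)/1 = 10/1 = 10: (m_3, d_3) = (m_1, d_1) = (5, 10), so from here the quotients repeat a_1, a_2; the period length is 2.
So sqrt(35) = [5; (1, 10)] with period length k = 2.
k is even, so the fundamental solution of x^2 - 35y^2 = 1 is (p_{k-1}, q_{k-1}) = (p_1, q_1); compute convergents through index 1.
Convergents (p_i = a_i*p_{i-1} + p_{i-2}, q_i = a_i*q_{i-1} + q_{i-2} with p_{-2}=0, p_{-1}=1, q_{-2}=1, q_{-1}=0):
  i=0: a_0=5, p_0 = 5*1 + 0 = 5, q_0 = 5*0 + 1 = 1.
  i=1: a_1=1, p_1 = 1*5 + 1 = 6, q_1 = 1*1 + 0 = 1.
Check: 6^2 - 35*1^2 = 36 - 35 = 1, so (x, y) = (6, 1) solves the equation, and by the theorem it is the least positive solution.

(x, y) = (6, 1)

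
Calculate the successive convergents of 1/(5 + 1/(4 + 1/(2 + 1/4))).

0/1, 1/5, 4/21, 9/47, 40/209

Using the convergent recurrence p_i = a_i*p_{i-1} + p_{i-2}, q_i = a_i*q_{i-1} + q_{i-2} with p_{-2}=0, p_{-1}=1, q_{-2}=1, q_{-1}=0:
  i=0: a_0=0, p_0 = 0*1 + 0 = 0, q_0 = 0*0 + 1 = 1.
  i=1: a_1=5, p_1 = 5*0 + 1 = 1, q_1 = 5*1 + 0 = 5.
  i=2: a_2=4, p_2 = 4*1 + 0 = 4, q_2 = 4*5 + 1 = 21.
  i=3: a_3=2, p_3 = 2*4 + 1 = 9, q_3 = 2*21 + 5 = 47.
  i=4: a_4=4, p_4 = 4*9 + 4 = 40, q_4 = 4*47 + 21 = 209.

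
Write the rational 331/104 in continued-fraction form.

Run the Euclidean algorithm on 331 and 104; the successive quotients are the partial quotients a_0, a_1, ... (each step inverts the fractional part left over by the previous one):
  331 = 3*104 + 19, so a_0 = 3.
  104 = 5*19 + 9, so a_1 = 5.
  19 = 2*9 + 1, so a_2 = 2.
  9 = 9*1 + 0, so a_3 = 9.
The remainder reaches 0 after 4 divisions, so the expansion has 4 partial quotients, read off in order.

[3; 5, 2, 9]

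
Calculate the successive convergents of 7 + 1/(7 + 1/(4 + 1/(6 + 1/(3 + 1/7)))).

Using the convergent recurrence p_i = a_i*p_{i-1} + p_{i-2}, q_i = a_i*q_{i-1} + q_{i-2} with p_{-2}=0, p_{-1}=1, q_{-2}=1, q_{-1}=0:
  i=0: a_0=7, p_0 = 7*1 + 0 = 7, q_0 = 7*0 + 1 = 1.
  i=1: a_1=7, p_1 = 7*7 + 1 = 50, q_1 = 7*1 + 0 = 7.
  i=2: a_2=4, p_2 = 4*50 + 7 = 207, q_2 = 4*7 + 1 = 29.
  i=3: a_3=6, p_3 = 6*207 + 50 = 1292, q_3 = 6*29 + 7 = 181.
  i=4: a_4=3, p_4 = 3*1292 + 207 = 4083, q_4 = 3*181 + 29 = 572.
  i=5: a_5=7, p_5 = 7*4083 + 1292 = 29873, q_5 = 7*572 + 181 = 4185.

7/1, 50/7, 207/29, 1292/181, 4083/572, 29873/4185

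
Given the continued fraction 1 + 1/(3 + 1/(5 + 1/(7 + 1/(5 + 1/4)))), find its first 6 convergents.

1/1, 4/3, 21/16, 151/115, 776/591, 3255/2479

Using the convergent recurrence p_i = a_i*p_{i-1} + p_{i-2}, q_i = a_i*q_{i-1} + q_{i-2} with p_{-2}=0, p_{-1}=1, q_{-2}=1, q_{-1}=0:
  i=0: a_0=1, p_0 = 1*1 + 0 = 1, q_0 = 1*0 + 1 = 1.
  i=1: a_1=3, p_1 = 3*1 + 1 = 4, q_1 = 3*1 + 0 = 3.
  i=2: a_2=5, p_2 = 5*4 + 1 = 21, q_2 = 5*3 + 1 = 16.
  i=3: a_3=7, p_3 = 7*21 + 4 = 151, q_3 = 7*16 + 3 = 115.
  i=4: a_4=5, p_4 = 5*151 + 21 = 776, q_4 = 5*115 + 16 = 591.
  i=5: a_5=4, p_5 = 4*776 + 151 = 3255, q_5 = 4*591 + 115 = 2479.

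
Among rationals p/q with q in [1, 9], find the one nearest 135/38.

Expand x = 135/38 as a continued fraction with the Euclidean algorithm:
  135 = 3*38 + 21, so a_0 = 3.
  38 = 1*21 + 17, so a_1 = 1.
  21 = 1*17 + 4, so a_2 = 1.
  17 = 4*4 + 1, so a_3 = 4.
  4 = 4*1 + 0, so a_4 = 4.
so x = [3; 1, 1, 4, 4].
Convergents (p_i = a_i*p_{i-1} + p_{i-2}, q_i = a_i*q_{i-1} + q_{i-2} with p_{-2}=0, p_{-1}=1, q_{-2}=1, q_{-1}=0), until the denominator exceeds 9:
  i=0: a_0=3, p_0 = 3*1 + 0 = 3, q_0 = 3*0 + 1 = 1.
  i=1: a_1=1, p_1 = 1*3 + 1 = 4, q_1 = 1*1 + 0 = 1.
  i=2: a_2=1, p_2 = 1*4 + 3 = 7, q_2 = 1*1 + 1 = 2.
  i=3: a_3=4, p_3 = 4*7 + 4 = 32, q_3 = 4*2 + 1 = 9.
  i=4: a_4=4, p_4 = 4*32 + 7 = 135, q_4 = 4*9 + 2 = 38.
q_4 = 38 > 9, so the last convergent with denominator <= 9 is p_3/q_3 = 32/9.
The closest fraction with denominator <= 9 is either p_3/q_3 or the intermediate fraction (k*p_3 + p_2)/(k*q_3 + q_2) with the largest k >= 1 whose denominator stays <= 9; these approach x as k grows, and every other convergent or intermediate fraction in range is farther away.
Largest k: floor((9 - q_2)/q_3) = floor((9 - 2)/9) = 0.
Since k = 0, no intermediate fraction beyond p_3/q_3 has denominator <= 9, so the convergent 32/9 is the closest (its error is |135*9 - 32*38|/(38*9) = 1/342).

32/9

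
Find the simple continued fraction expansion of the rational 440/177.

Run the Euclidean algorithm on 440 and 177; the successive quotients are the partial quotients a_0, a_1, ... (each step inverts the fractional part left over by the previous one):
  440 = 2*177 + 86, so a_0 = 2.
  177 = 2*86 + 5, so a_1 = 2.
  86 = 17*5 + 1, so a_2 = 17.
  5 = 5*1 + 0, so a_3 = 5.
The remainder reaches 0 after 4 divisions, so the expansion has 4 partial quotients, read off in order.

[2; 2, 17, 5]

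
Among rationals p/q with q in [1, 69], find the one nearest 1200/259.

Expand x = 1200/259 as a continued fraction with the Euclidean algorithm:
  1200 = 4*259 + 164, so a_0 = 4.
  259 = 1*164 + 95, so a_1 = 1.
  164 = 1*95 + 69, so a_2 = 1.
  95 = 1*69 + 26, so a_3 = 1.
  69 = 2*26 + 17, so a_4 = 2.
  26 = 1*17 + 9, so a_5 = 1.
  17 = 1*9 + 8, so a_6 = 1.
  9 = 1*8 + 1, so a_7 = 1.
  8 = 8*1 + 0, so a_8 = 8.
so x = [4; 1, 1, 1, 2, 1, 1, 1, 8].
Convergents (p_i = a_i*p_{i-1} + p_{i-2}, q_i = a_i*q_{i-1} + q_{i-2} with p_{-2}=0, p_{-1}=1, q_{-2}=1, q_{-1}=0), until the denominator exceeds 69:
  i=0: a_0=4, p_0 = 4*1 + 0 = 4, q_0 = 4*0 + 1 = 1.
  i=1: a_1=1, p_1 = 1*4 + 1 = 5, q_1 = 1*1 + 0 = 1.
  i=2: a_2=1, p_2 = 1*5 + 4 = 9, q_2 = 1*1 + 1 = 2.
  i=3: a_3=1, p_3 = 1*9 + 5 = 14, q_3 = 1*2 + 1 = 3.
  i=4: a_4=2, p_4 = 2*14 + 9 = 37, q_4 = 2*3 + 2 = 8.
  i=5: a_5=1, p_5 = 1*37 + 14 = 51, q_5 = 1*8 + 3 = 11.
  i=6: a_6=1, p_6 = 1*51 + 37 = 88, q_6 = 1*11 + 8 = 19.
  i=7: a_7=1, p_7 = 1*88 + 51 = 139, q_7 = 1*19 + 11 = 30.
  i=8: a_8=8, p_8 = 8*139 + 88 = 1200, q_8 = 8*30 + 19 = 259.
q_8 = 259 > 69, so the last convergent with denominator <= 69 is p_7/q_7 = 139/30.
The closest fraction with denominator <= 69 is either p_7/q_7 or the intermediate fraction (k*p_7 + p_6)/(k*q_7 + q_6) with the largest k >= 1 whose denominator stays <= 69; these approach x as k grows, and every other convergent or intermediate fraction in range is farther away.
Largest k: floor((69 - q_6)/q_7) = floor((69 - 19)/30) = 1.
That gives (1*139 + 88)/(1*30 + 19) = 227/49.
Compare the errors: |x - 139/30| = |1200*30 - 139*259|/(259*30) = 1/7770, and |x - 227/49| = |1200*49 - 227*259|/(259*49) = 7/12691.
Cross-multiplying, 1*12691 = 12691 < 54390 = 7*7770, so 1/7770 is smaller: the convergent 139/30 is closer to x than 227/49.

139/30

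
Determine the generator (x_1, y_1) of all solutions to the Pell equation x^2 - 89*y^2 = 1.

(x, y) = (500001, 53000)

First expand sqrt(89) as a continued fraction. With x_i = (sqrt(89) + m_i)/d_i and (m_0, d_0) = (0, 1): a_0 = floor(sqrt(89)) = 9, since 9^2 = 81 <= 89 < 100 = 10^2.
Iterate m_{i+1} = d_i*a_i - m_i, d_{i+1} = (89 - m_{i+1}^2)/d_i, a_{i+1} = floor((a_0 + m_{i+1})/d_{i+1}):
  m_1 = 1*9 - 0 = 9, d_1 = (89 - 9^2)/1 = 8/1 = 8, a_1 = floor((9 + 9)/8) = 2.
  m_2 = 8*2 - 9 = 7, d_2 = (89 - 7^2)/8 = 40/8 = 5, a_2 = floor((9 + 7)/5) = 3.
  m_3 = 5*3 - 7 = 8, d_3 = (89 - 8^2)/5 = 25/5 = 5, a_3 = floor((9 + 8)/5) = 3.
  m_4 = 5*3 - 8 = 7, d_4 = (89 - 7^2)/5 = 40/5 = 8, a_4 = floor((9 + 7)/8) = 2.
  m_5 = 8*2 - 7 = 9, d_5 = (89 - 9^2)/8 = 8/8 = 1, a_5 = floor((9 + 9)/1) = 18.
  m_6 = 1*18 - 9 = 9, d_6 = (89 - 9^2)/1 = 8/1 = 8: (m_6, d_6) = (m_1, d_1) = (9, 8), so from here the quotients repeat a_1, ..., a_5; the period length is 5.
So sqrt(89) = [9; (2, 3, 3, 2, 18)] with period length k = 5.
k is odd, so (p_{k-1}, q_{k-1}) only solves x^2 - 89y^2 = -1 and the fundamental solution of x^2 - 89y^2 = 1 is (p_{2k-1}, q_{2k-1}) = (p_9, q_9); compute convergents through index 9, running through the period twice.
Convergents (p_i = a_i*p_{i-1} + p_{i-2}, q_i = a_i*q_{i-1} + q_{i-2} with p_{-2}=0, p_{-1}=1, q_{-2}=1, q_{-1}=0):
  i=0: a_0=9, p_0 = 9*1 + 0 = 9, q_0 = 9*0 + 1 = 1.
  i=1: a_1=2, p_1 = 2*9 + 1 = 19, q_1 = 2*1 + 0 = 2.
  i=2: a_2=3, p_2 = 3*19 + 9 = 66, q_2 = 3*2 + 1 = 7.
  i=3: a_3=3, p_3 = 3*66 + 19 = 217, q_3 = 3*7 + 2 = 23.
  i=4: a_4=2, p_4 = 2*217 + 66 = 500, q_4 = 2*23 + 7 = 53.
  i=5: a_5=18, p_5 = 18*500 + 217 = 9217, q_5 = 18*53 + 23 = 977.
  i=6: a_6=2, p_6 = 2*9217 + 500 = 18934, q_6 = 2*977 + 53 = 2007.
  i=7: a_7=3, p_7 = 3*18934 + 9217 = 66019, q_7 = 3*2007 + 977 = 6998.
  i=8: a_8=3, p_8 = 3*66019 + 18934 = 216991, q_8 = 3*6998 + 2007 = 23001.
  i=9: a_9=2, p_9 = 2*216991 + 66019 = 500001, q_9 = 2*23001 + 6998 = 53000.
Indeed p_4^2 - 89*q_4^2 = 250000 - 250001 = -1, not +1.
Check: 500001^2 - 89*53000^2 = 250001000001 - 250001000000 = 1, so (x, y) = (500001, 53000) solves the equation, and by the theorem it is the least positive solution.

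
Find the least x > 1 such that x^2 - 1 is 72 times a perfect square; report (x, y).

(x, y) = (17, 2)

First expand sqrt(72) as a continued fraction. With x_i = (sqrt(72) + m_i)/d_i and (m_0, d_0) = (0, 1): a_0 = floor(sqrt(72)) = 8, since 8^2 = 64 <= 72 < 81 = 9^2.
Iterate m_{i+1} = d_i*a_i - m_i, d_{i+1} = (72 - m_{i+1}^2)/d_i, a_{i+1} = floor((a_0 + m_{i+1})/d_{i+1}):
  m_1 = 1*8 - 0 = 8, d_1 = (72 - 8^2)/1 = 8/1 = 8, a_1 = floor((8 + 8)/8) = 2.
  m_2 = 8*2 - 8 = 8, d_2 = (72 - 8^2)/8 = 8/8 = 1, a_2 = floor((8 + 8)/1) = 16.
  m_3 = 1*16 - 8 = 8, d_3 = (72 - 8^2)/1 = 8/1 = 8: (m_3, d_3) = (m_1, d_1) = (8, 8), so from here the quotients repeat a_1, a_2; the period length is 2.
So sqrt(72) = [8; (2, 16)] with period length k = 2.
k is even, so the fundamental solution of x^2 - 72y^2 = 1 is (p_{k-1}, q_{k-1}) = (p_1, q_1); compute convergents through index 1.
Convergents (p_i = a_i*p_{i-1} + p_{i-2}, q_i = a_i*q_{i-1} + q_{i-2} with p_{-2}=0, p_{-1}=1, q_{-2}=1, q_{-1}=0):
  i=0: a_0=8, p_0 = 8*1 + 0 = 8, q_0 = 8*0 + 1 = 1.
  i=1: a_1=2, p_1 = 2*8 + 1 = 17, q_1 = 2*1 + 0 = 2.
Check: 17^2 - 72*2^2 = 289 - 288 = 1, so (x, y) = (17, 2) solves the equation, and by the theorem it is the least positive solution.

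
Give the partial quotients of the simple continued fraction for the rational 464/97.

[4; 1, 3, 1, 1, 1, 1, 1, 2]

Run the Euclidean algorithm on 464 and 97; the successive quotients are the partial quotients a_0, a_1, ... (each step inverts the fractional part left over by the previous one):
  464 = 4*97 + 76, so a_0 = 4.
  97 = 1*76 + 21, so a_1 = 1.
  76 = 3*21 + 13, so a_2 = 3.
  21 = 1*13 + 8, so a_3 = 1.
  13 = 1*8 + 5, so a_4 = 1.
  8 = 1*5 + 3, so a_5 = 1.
  5 = 1*3 + 2, so a_6 = 1.
  3 = 1*2 + 1, so a_7 = 1.
  2 = 2*1 + 0, so a_8 = 2.
The remainder reaches 0 after 9 divisions, so the expansion has 9 partial quotients, read off in order.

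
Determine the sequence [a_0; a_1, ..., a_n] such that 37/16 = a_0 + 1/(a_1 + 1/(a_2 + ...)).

[2; 3, 5]

Run the Euclidean algorithm on 37 and 16; the successive quotients are the partial quotients a_0, a_1, ... (each step inverts the fractional part left over by the previous one):
  37 = 2*16 + 5, so a_0 = 2.
  16 = 3*5 + 1, so a_1 = 3.
  5 = 5*1 + 0, so a_2 = 5.
The remainder reaches 0 after 3 divisions, so the expansion has 3 partial quotients, read off in order.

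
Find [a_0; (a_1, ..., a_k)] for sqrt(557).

[23; (1, 1, 1, 1, 46)]

Write x_i = (sqrt(557) + m_i)/d_i with (m_0, d_0) = (0, 1). a_0 = floor(sqrt(557)) = 23, since 23^2 = 529 <= 557 < 576 = 24^2.
Iterate m_{i+1} = d_i*a_i - m_i, d_{i+1} = (557 - m_{i+1}^2)/d_i, a_{i+1} = floor((a_0 + m_{i+1})/d_{i+1}):
  m_1 = 1*23 - 0 = 23, d_1 = (557 - 23^2)/1 = 28/1 = 28, a_1 = floor((23 + 23)/28) = 1.
  m_2 = 28*1 - 23 = 5, d_2 = (557 - 5^2)/28 = 532/28 = 19, a_2 = floor((23 + 5)/19) = 1.
  m_3 = 19*1 - 5 = 14, d_3 = (557 - 14^2)/19 = 361/19 = 19, a_3 = floor((23 + 14)/19) = 1.
  m_4 = 19*1 - 14 = 5, d_4 = (557 - 5^2)/19 = 532/19 = 28, a_4 = floor((23 + 5)/28) = 1.
  m_5 = 28*1 - 5 = 23, d_5 = (557 - 23^2)/28 = 28/28 = 1, a_5 = floor((23 + 23)/1) = 46.
  m_6 = 1*46 - 23 = 23, d_6 = (557 - 23^2)/1 = 28/1 = 28: (m_6, d_6) = (m_1, d_1) = (23, 28), so from here the quotients repeat a_1, ..., a_5; the period length is 5.
Hence the expansion of sqrt(557) is a_0 = 23 followed by the repeating block 1, 1, 1, 1, 46 (period 5).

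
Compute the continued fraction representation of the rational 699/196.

Run the Euclidean algorithm on 699 and 196; the successive quotients are the partial quotients a_0, a_1, ... (each step inverts the fractional part left over by the previous one):
  699 = 3*196 + 111, so a_0 = 3.
  196 = 1*111 + 85, so a_1 = 1.
  111 = 1*85 + 26, so a_2 = 1.
  85 = 3*26 + 7, so a_3 = 3.
  26 = 3*7 + 5, so a_4 = 3.
  7 = 1*5 + 2, so a_5 = 1.
  5 = 2*2 + 1, so a_6 = 2.
  2 = 2*1 + 0, so a_7 = 2.
The remainder reaches 0 after 8 divisions, so the expansion has 8 partial quotients, read off in order.

[3; 1, 1, 3, 3, 1, 2, 2]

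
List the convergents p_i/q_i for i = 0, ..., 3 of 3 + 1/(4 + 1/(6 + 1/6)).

3/1, 13/4, 81/25, 499/154

Using the convergent recurrence p_i = a_i*p_{i-1} + p_{i-2}, q_i = a_i*q_{i-1} + q_{i-2} with p_{-2}=0, p_{-1}=1, q_{-2}=1, q_{-1}=0:
  i=0: a_0=3, p_0 = 3*1 + 0 = 3, q_0 = 3*0 + 1 = 1.
  i=1: a_1=4, p_1 = 4*3 + 1 = 13, q_1 = 4*1 + 0 = 4.
  i=2: a_2=6, p_2 = 6*13 + 3 = 81, q_2 = 6*4 + 1 = 25.
  i=3: a_3=6, p_3 = 6*81 + 13 = 499, q_3 = 6*25 + 4 = 154.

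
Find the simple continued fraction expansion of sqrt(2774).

Write x_i = (sqrt(2774) + m_i)/d_i with (m_0, d_0) = (0, 1). a_0 = floor(sqrt(2774)) = 52, since 52^2 = 2704 <= 2774 < 2809 = 53^2.
Iterate m_{i+1} = d_i*a_i - m_i, d_{i+1} = (2774 - m_{i+1}^2)/d_i, a_{i+1} = floor((a_0 + m_{i+1})/d_{i+1}):
  m_1 = 1*52 - 0 = 52, d_1 = (2774 - 52^2)/1 = 70/1 = 70, a_1 = floor((52 + 52)/70) = 1.
  m_2 = 70*1 - 52 = 18, d_2 = (2774 - 18^2)/70 = 2450/70 = 35, a_2 = floor((52 + 18)/35) = 2.
  m_3 = 35*2 - 18 = 52, d_3 = (2774 - 52^2)/35 = 70/35 = 2, a_3 = floor((52 + 52)/2) = 52.
  m_4 = 2*52 - 52 = 52, d_4 = (2774 - 52^2)/2 = 70/2 = 35, a_4 = floor((52 + 52)/35) = 2.
  m_5 = 35*2 - 52 = 18, d_5 = (2774 - 18^2)/35 = 2450/35 = 70, a_5 = floor((52 + 18)/70) = 1.
  m_6 = 70*1 - 18 = 52, d_6 = (2774 - 52^2)/70 = 70/70 = 1, a_6 = floor((52 + 52)/1) = 104.
  m_7 = 1*104 - 52 = 52, d_7 = (2774 - 52^2)/1 = 70/1 = 70: (m_7, d_7) = (m_1, d_1) = (52, 70), so from here the quotients repeat a_1, ..., a_6; the period length is 6.
Hence the expansion of sqrt(2774) is a_0 = 52 followed by the repeating block 1, 2, 52, 2, 1, 104 (period 6).

[52; (1, 2, 52, 2, 1, 104)]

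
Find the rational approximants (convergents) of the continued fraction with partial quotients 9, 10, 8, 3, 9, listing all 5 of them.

Using the convergent recurrence p_i = a_i*p_{i-1} + p_{i-2}, q_i = a_i*q_{i-1} + q_{i-2} with p_{-2}=0, p_{-1}=1, q_{-2}=1, q_{-1}=0:
  i=0: a_0=9, p_0 = 9*1 + 0 = 9, q_0 = 9*0 + 1 = 1.
  i=1: a_1=10, p_1 = 10*9 + 1 = 91, q_1 = 10*1 + 0 = 10.
  i=2: a_2=8, p_2 = 8*91 + 9 = 737, q_2 = 8*10 + 1 = 81.
  i=3: a_3=3, p_3 = 3*737 + 91 = 2302, q_3 = 3*81 + 10 = 253.
  i=4: a_4=9, p_4 = 9*2302 + 737 = 21455, q_4 = 9*253 + 81 = 2358.

9/1, 91/10, 737/81, 2302/253, 21455/2358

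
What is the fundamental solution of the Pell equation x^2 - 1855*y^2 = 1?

(x, y) = (7373836, 171207)

First expand sqrt(1855) as a continued fraction. With x_i = (sqrt(1855) + m_i)/d_i and (m_0, d_0) = (0, 1): a_0 = floor(sqrt(1855)) = 43, since 43^2 = 1849 <= 1855 < 1936 = 44^2.
Iterate m_{i+1} = d_i*a_i - m_i, d_{i+1} = (1855 - m_{i+1}^2)/d_i, a_{i+1} = floor((a_0 + m_{i+1})/d_{i+1}):
  m_1 = 1*43 - 0 = 43, d_1 = (1855 - 43^2)/1 = 6/1 = 6, a_1 = floor((43 + 43)/6) = 14.
  m_2 = 6*14 - 43 = 41, d_2 = (1855 - 41^2)/6 = 174/6 = 29, a_2 = floor((43 + 41)/29) = 2.
  m_3 = 29*2 - 41 = 17, d_3 = (1855 - 17^2)/29 = 1566/29 = 54, a_3 = floor((43 + 17)/54) = 1.
  m_4 = 54*1 - 17 = 37, d_4 = (1855 - 37^2)/54 = 486/54 = 9, a_4 = floor((43 + 37)/9) = 8.
  m_5 = 9*8 - 37 = 35, d_5 = (1855 - 35^2)/9 = 630/9 = 70, a_5 = floor((43 + 35)/70) = 1.
  m_6 = 70*1 - 35 = 35, d_6 = (1855 - 35^2)/70 = 630/70 = 9, a_6 = floor((43 + 35)/9) = 8.
  m_7 = 9*8 - 35 = 37, d_7 = (1855 - 37^2)/9 = 486/9 = 54, a_7 = floor((43 + 37)/54) = 1.
  m_8 = 54*1 - 37 = 17, d_8 = (1855 - 17^2)/54 = 1566/54 = 29, a_8 = floor((43 + 17)/29) = 2.
  m_9 = 29*2 - 17 = 41, d_9 = (1855 - 41^2)/29 = 174/29 = 6, a_9 = floor((43 + 41)/6) = 14.
  m_10 = 6*14 - 41 = 43, d_10 = (1855 - 43^2)/6 = 6/6 = 1, a_10 = floor((43 + 43)/1) = 86.
  m_11 = 1*86 - 43 = 43, d_11 = (1855 - 43^2)/1 = 6/1 = 6: (m_11, d_11) = (m_1, d_1) = (43, 6), so from here the quotients repeat a_1, ..., a_10; the period length is 10.
So sqrt(1855) = [43; (14, 2, 1, 8, 1, 8, 1, 2, 14, 86)] with period length k = 10.
k is even, so the fundamental solution of x^2 - 1855y^2 = 1 is (p_{k-1}, q_{k-1}) = (p_9, q_9); compute convergents through index 9.
Convergents (p_i = a_i*p_{i-1} + p_{i-2}, q_i = a_i*q_{i-1} + q_{i-2} with p_{-2}=0, p_{-1}=1, q_{-2}=1, q_{-1}=0):
  i=0: a_0=43, p_0 = 43*1 + 0 = 43, q_0 = 43*0 + 1 = 1.
  i=1: a_1=14, p_1 = 14*43 + 1 = 603, q_1 = 14*1 + 0 = 14.
  i=2: a_2=2, p_2 = 2*603 + 43 = 1249, q_2 = 2*14 + 1 = 29.
  i=3: a_3=1, p_3 = 1*1249 + 603 = 1852, q_3 = 1*29 + 14 = 43.
  i=4: a_4=8, p_4 = 8*1852 + 1249 = 16065, q_4 = 8*43 + 29 = 373.
  i=5: a_5=1, p_5 = 1*16065 + 1852 = 17917, q_5 = 1*373 + 43 = 416.
  i=6: a_6=8, p_6 = 8*17917 + 16065 = 159401, q_6 = 8*416 + 373 = 3701.
  i=7: a_7=1, p_7 = 1*159401 + 17917 = 177318, q_7 = 1*3701 + 416 = 4117.
  i=8: a_8=2, p_8 = 2*177318 + 159401 = 514037, q_8 = 2*4117 + 3701 = 11935.
  i=9: a_9=14, p_9 = 14*514037 + 177318 = 7373836, q_9 = 14*11935 + 4117 = 171207.
Check: 7373836^2 - 1855*171207^2 = 54373457354896 - 54373457354895 = 1, so (x, y) = (7373836, 171207) solves the equation, and by the theorem it is the least positive solution.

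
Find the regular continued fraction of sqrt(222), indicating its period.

Write x_i = (sqrt(222) + m_i)/d_i with (m_0, d_0) = (0, 1). a_0 = floor(sqrt(222)) = 14, since 14^2 = 196 <= 222 < 225 = 15^2.
Iterate m_{i+1} = d_i*a_i - m_i, d_{i+1} = (222 - m_{i+1}^2)/d_i, a_{i+1} = floor((a_0 + m_{i+1})/d_{i+1}):
  m_1 = 1*14 - 0 = 14, d_1 = (222 - 14^2)/1 = 26/1 = 26, a_1 = floor((14 + 14)/26) = 1.
  m_2 = 26*1 - 14 = 12, d_2 = (222 - 12^2)/26 = 78/26 = 3, a_2 = floor((14 + 12)/3) = 8.
  m_3 = 3*8 - 12 = 12, d_3 = (222 - 12^2)/3 = 78/3 = 26, a_3 = floor((14 + 12)/26) = 1.
  m_4 = 26*1 - 12 = 14, d_4 = (222 - 14^2)/26 = 26/26 = 1, a_4 = floor((14 + 14)/1) = 28.
  m_5 = 1*28 - 14 = 14, d_5 = (222 - 14^2)/1 = 26/1 = 26: (m_5, d_5) = (m_1, d_1) = (14, 26), so from here the quotients repeat a_1, ..., a_4; the period length is 4.
Hence the expansion of sqrt(222) is a_0 = 14 followed by the repeating block 1, 8, 1, 28 (period 4).

[14; (1, 8, 1, 28)]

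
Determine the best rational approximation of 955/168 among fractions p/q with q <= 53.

Expand x = 955/168 as a continued fraction with the Euclidean algorithm:
  955 = 5*168 + 115, so a_0 = 5.
  168 = 1*115 + 53, so a_1 = 1.
  115 = 2*53 + 9, so a_2 = 2.
  53 = 5*9 + 8, so a_3 = 5.
  9 = 1*8 + 1, so a_4 = 1.
  8 = 8*1 + 0, so a_5 = 8.
so x = [5; 1, 2, 5, 1, 8].
Convergents (p_i = a_i*p_{i-1} + p_{i-2}, q_i = a_i*q_{i-1} + q_{i-2} with p_{-2}=0, p_{-1}=1, q_{-2}=1, q_{-1}=0), until the denominator exceeds 53:
  i=0: a_0=5, p_0 = 5*1 + 0 = 5, q_0 = 5*0 + 1 = 1.
  i=1: a_1=1, p_1 = 1*5 + 1 = 6, q_1 = 1*1 + 0 = 1.
  i=2: a_2=2, p_2 = 2*6 + 5 = 17, q_2 = 2*1 + 1 = 3.
  i=3: a_3=5, p_3 = 5*17 + 6 = 91, q_3 = 5*3 + 1 = 16.
  i=4: a_4=1, p_4 = 1*91 + 17 = 108, q_4 = 1*16 + 3 = 19.
  i=5: a_5=8, p_5 = 8*108 + 91 = 955, q_5 = 8*19 + 16 = 168.
q_5 = 168 > 53, so the last convergent with denominator <= 53 is p_4/q_4 = 108/19.
The closest fraction with denominator <= 53 is either p_4/q_4 or the intermediate fraction (k*p_4 + p_3)/(k*q_4 + q_3) with the largest k >= 1 whose denominator stays <= 53; these approach x as k grows, and every other convergent or intermediate fraction in range is farther away.
Largest k: floor((53 - q_3)/q_4) = floor((53 - 16)/19) = 1.
That gives (1*108 + 91)/(1*19 + 16) = 199/35.
Compare the errors: |x - 108/19| = |955*19 - 108*168|/(168*19) = 1/3192, and |x - 199/35| = |955*35 - 199*168|/(168*35) = 7/5880.
Cross-multiplying, 1*5880 = 5880 < 22344 = 7*3192, so 1/3192 is smaller: the convergent 108/19 is closer to x than 199/35.

108/19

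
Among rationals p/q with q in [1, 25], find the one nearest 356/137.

13/5

Expand x = 356/137 as a continued fraction with the Euclidean algorithm:
  356 = 2*137 + 82, so a_0 = 2.
  137 = 1*82 + 55, so a_1 = 1.
  82 = 1*55 + 27, so a_2 = 1.
  55 = 2*27 + 1, so a_3 = 2.
  27 = 27*1 + 0, so a_4 = 27.
so x = [2; 1, 1, 2, 27].
Convergents (p_i = a_i*p_{i-1} + p_{i-2}, q_i = a_i*q_{i-1} + q_{i-2} with p_{-2}=0, p_{-1}=1, q_{-2}=1, q_{-1}=0), until the denominator exceeds 25:
  i=0: a_0=2, p_0 = 2*1 + 0 = 2, q_0 = 2*0 + 1 = 1.
  i=1: a_1=1, p_1 = 1*2 + 1 = 3, q_1 = 1*1 + 0 = 1.
  i=2: a_2=1, p_2 = 1*3 + 2 = 5, q_2 = 1*1 + 1 = 2.
  i=3: a_3=2, p_3 = 2*5 + 3 = 13, q_3 = 2*2 + 1 = 5.
  i=4: a_4=27, p_4 = 27*13 + 5 = 356, q_4 = 27*5 + 2 = 137.
q_4 = 137 > 25, so the last convergent with denominator <= 25 is p_3/q_3 = 13/5.
The closest fraction with denominator <= 25 is either p_3/q_3 or the intermediate fraction (k*p_3 + p_2)/(k*q_3 + q_2) with the largest k >= 1 whose denominator stays <= 25; these approach x as k grows, and every other convergent or intermediate fraction in range is farther away.
Largest k: floor((25 - q_2)/q_3) = floor((25 - 2)/5) = 4.
That gives (4*13 + 5)/(4*5 + 2) = 57/22.
Compare the errors: |x - 13/5| = |356*5 - 13*137|/(137*5) = 1/685, and |x - 57/22| = |356*22 - 57*137|/(137*22) = 23/3014.
Cross-multiplying, 1*3014 = 3014 < 15755 = 23*685, so 1/685 is smaller: the convergent 13/5 is closer to x than 57/22.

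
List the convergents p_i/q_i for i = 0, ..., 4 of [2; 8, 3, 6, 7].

2/1, 17/8, 53/25, 335/158, 2398/1131

Using the convergent recurrence p_i = a_i*p_{i-1} + p_{i-2}, q_i = a_i*q_{i-1} + q_{i-2} with p_{-2}=0, p_{-1}=1, q_{-2}=1, q_{-1}=0:
  i=0: a_0=2, p_0 = 2*1 + 0 = 2, q_0 = 2*0 + 1 = 1.
  i=1: a_1=8, p_1 = 8*2 + 1 = 17, q_1 = 8*1 + 0 = 8.
  i=2: a_2=3, p_2 = 3*17 + 2 = 53, q_2 = 3*8 + 1 = 25.
  i=3: a_3=6, p_3 = 6*53 + 17 = 335, q_3 = 6*25 + 8 = 158.
  i=4: a_4=7, p_4 = 7*335 + 53 = 2398, q_4 = 7*158 + 25 = 1131.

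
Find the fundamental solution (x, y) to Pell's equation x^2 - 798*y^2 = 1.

First expand sqrt(798) as a continued fraction. With x_i = (sqrt(798) + m_i)/d_i and (m_0, d_0) = (0, 1): a_0 = floor(sqrt(798)) = 28, since 28^2 = 784 <= 798 < 841 = 29^2.
Iterate m_{i+1} = d_i*a_i - m_i, d_{i+1} = (798 - m_{i+1}^2)/d_i, a_{i+1} = floor((a_0 + m_{i+1})/d_{i+1}):
  m_1 = 1*28 - 0 = 28, d_1 = (798 - 28^2)/1 = 14/1 = 14, a_1 = floor((28 + 28)/14) = 4.
  m_2 = 14*4 - 28 = 28, d_2 = (798 - 28^2)/14 = 14/14 = 1, a_2 = floor((28 + 28)/1) = 56.
  m_3 = 1*56 - 28 = 28, d_3 = (798 - 28^2)/1 = 14/1 = 14: (m_3, d_3) = (m_1, d_1) = (28, 14), so from here the quotients repeat a_1, a_2; the period length is 2.
So sqrt(798) = [28; (4, 56)] with period length k = 2.
k is even, so the fundamental solution of x^2 - 798y^2 = 1 is (p_{k-1}, q_{k-1}) = (p_1, q_1); compute convergents through index 1.
Convergents (p_i = a_i*p_{i-1} + p_{i-2}, q_i = a_i*q_{i-1} + q_{i-2} with p_{-2}=0, p_{-1}=1, q_{-2}=1, q_{-1}=0):
  i=0: a_0=28, p_0 = 28*1 + 0 = 28, q_0 = 28*0 + 1 = 1.
  i=1: a_1=4, p_1 = 4*28 + 1 = 113, q_1 = 4*1 + 0 = 4.
Check: 113^2 - 798*4^2 = 12769 - 12768 = 1, so (x, y) = (113, 4) solves the equation, and by the theorem it is the least positive solution.

(x, y) = (113, 4)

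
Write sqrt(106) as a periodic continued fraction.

[10; (3, 2, 1, 1, 1, 1, 2, 3, 20)]

Write x_i = (sqrt(106) + m_i)/d_i with (m_0, d_0) = (0, 1). a_0 = floor(sqrt(106)) = 10, since 10^2 = 100 <= 106 < 121 = 11^2.
Iterate m_{i+1} = d_i*a_i - m_i, d_{i+1} = (106 - m_{i+1}^2)/d_i, a_{i+1} = floor((a_0 + m_{i+1})/d_{i+1}):
  m_1 = 1*10 - 0 = 10, d_1 = (106 - 10^2)/1 = 6/1 = 6, a_1 = floor((10 + 10)/6) = 3.
  m_2 = 6*3 - 10 = 8, d_2 = (106 - 8^2)/6 = 42/6 = 7, a_2 = floor((10 + 8)/7) = 2.
  m_3 = 7*2 - 8 = 6, d_3 = (106 - 6^2)/7 = 70/7 = 10, a_3 = floor((10 + 6)/10) = 1.
  m_4 = 10*1 - 6 = 4, d_4 = (106 - 4^2)/10 = 90/10 = 9, a_4 = floor((10 + 4)/9) = 1.
  m_5 = 9*1 - 4 = 5, d_5 = (106 - 5^2)/9 = 81/9 = 9, a_5 = floor((10 + 5)/9) = 1.
  m_6 = 9*1 - 5 = 4, d_6 = (106 - 4^2)/9 = 90/9 = 10, a_6 = floor((10 + 4)/10) = 1.
  m_7 = 10*1 - 4 = 6, d_7 = (106 - 6^2)/10 = 70/10 = 7, a_7 = floor((10 + 6)/7) = 2.
  m_8 = 7*2 - 6 = 8, d_8 = (106 - 8^2)/7 = 42/7 = 6, a_8 = floor((10 + 8)/6) = 3.
  m_9 = 6*3 - 8 = 10, d_9 = (106 - 10^2)/6 = 6/6 = 1, a_9 = floor((10 + 10)/1) = 20.
  m_10 = 1*20 - 10 = 10, d_10 = (106 - 10^2)/1 = 6/1 = 6: (m_10, d_10) = (m_1, d_1) = (10, 6), so from here the quotients repeat a_1, ..., a_9; the period length is 9.
Hence the expansion of sqrt(106) is a_0 = 10 followed by the repeating block 3, 2, 1, 1, 1, 1, 2, 3, 20 (period 9).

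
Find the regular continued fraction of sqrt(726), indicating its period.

Write x_i = (sqrt(726) + m_i)/d_i with (m_0, d_0) = (0, 1). a_0 = floor(sqrt(726)) = 26, since 26^2 = 676 <= 726 < 729 = 27^2.
Iterate m_{i+1} = d_i*a_i - m_i, d_{i+1} = (726 - m_{i+1}^2)/d_i, a_{i+1} = floor((a_0 + m_{i+1})/d_{i+1}):
  m_1 = 1*26 - 0 = 26, d_1 = (726 - 26^2)/1 = 50/1 = 50, a_1 = floor((26 + 26)/50) = 1.
  m_2 = 50*1 - 26 = 24, d_2 = (726 - 24^2)/50 = 150/50 = 3, a_2 = floor((26 + 24)/3) = 16.
  m_3 = 3*16 - 24 = 24, d_3 = (726 - 24^2)/3 = 150/3 = 50, a_3 = floor((26 + 24)/50) = 1.
  m_4 = 50*1 - 24 = 26, d_4 = (726 - 26^2)/50 = 50/50 = 1, a_4 = floor((26 + 26)/1) = 52.
  m_5 = 1*52 - 26 = 26, d_5 = (726 - 26^2)/1 = 50/1 = 50: (m_5, d_5) = (m_1, d_1) = (26, 50), so from here the quotients repeat a_1, ..., a_4; the period length is 4.
Hence the expansion of sqrt(726) is a_0 = 26 followed by the repeating block 1, 16, 1, 52 (period 4).

[26; (1, 16, 1, 52)]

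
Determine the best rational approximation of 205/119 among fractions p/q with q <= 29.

Expand x = 205/119 as a continued fraction with the Euclidean algorithm:
  205 = 1*119 + 86, so a_0 = 1.
  119 = 1*86 + 33, so a_1 = 1.
  86 = 2*33 + 20, so a_2 = 2.
  33 = 1*20 + 13, so a_3 = 1.
  20 = 1*13 + 7, so a_4 = 1.
  13 = 1*7 + 6, so a_5 = 1.
  7 = 1*6 + 1, so a_6 = 1.
  6 = 6*1 + 0, so a_7 = 6.
so x = [1; 1, 2, 1, 1, 1, 1, 6].
Convergents (p_i = a_i*p_{i-1} + p_{i-2}, q_i = a_i*q_{i-1} + q_{i-2} with p_{-2}=0, p_{-1}=1, q_{-2}=1, q_{-1}=0), until the denominator exceeds 29:
  i=0: a_0=1, p_0 = 1*1 + 0 = 1, q_0 = 1*0 + 1 = 1.
  i=1: a_1=1, p_1 = 1*1 + 1 = 2, q_1 = 1*1 + 0 = 1.
  i=2: a_2=2, p_2 = 2*2 + 1 = 5, q_2 = 2*1 + 1 = 3.
  i=3: a_3=1, p_3 = 1*5 + 2 = 7, q_3 = 1*3 + 1 = 4.
  i=4: a_4=1, p_4 = 1*7 + 5 = 12, q_4 = 1*4 + 3 = 7.
  i=5: a_5=1, p_5 = 1*12 + 7 = 19, q_5 = 1*7 + 4 = 11.
  i=6: a_6=1, p_6 = 1*19 + 12 = 31, q_6 = 1*11 + 7 = 18.
  i=7: a_7=6, p_7 = 6*31 + 19 = 205, q_7 = 6*18 + 11 = 119.
q_7 = 119 > 29, so the last convergent with denominator <= 29 is p_6/q_6 = 31/18.
The closest fraction with denominator <= 29 is either p_6/q_6 or the intermediate fraction (k*p_6 + p_5)/(k*q_6 + q_5) with the largest k >= 1 whose denominator stays <= 29; these approach x as k grows, and every other convergent or intermediate fraction in range is farther away.
Largest k: floor((29 - q_5)/q_6) = floor((29 - 11)/18) = 1.
That gives (1*31 + 19)/(1*18 + 11) = 50/29.
Compare the errors: |x - 31/18| = |205*18 - 31*119|/(119*18) = 1/2142, and |x - 50/29| = |205*29 - 50*119|/(119*29) = 5/3451.
Cross-multiplying, 1*3451 = 3451 < 10710 = 5*2142, so 1/2142 is smaller: the convergent 31/18 is closer to x than 50/29.

31/18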